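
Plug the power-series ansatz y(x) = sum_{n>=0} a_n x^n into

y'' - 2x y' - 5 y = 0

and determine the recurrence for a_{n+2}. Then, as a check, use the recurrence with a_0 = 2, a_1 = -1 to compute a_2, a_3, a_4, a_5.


Substitute y = sum_n a_n x^n.
y''(x) has coefficient (n+2)(n+1) a_{n+2} at x^n;
-2 x y'(x) has coefficient -2 n a_n at x^n (shift);
-5 y(x) has coefficient -5 a_n at x^n.
Matching x^n: (n+2)(n+1) a_{n+2} + (-2n - 5) a_n = 0.
Thus a_{n+2} = (2n + 5) / ((n+1)(n+2)) * a_n.

Check with a_0 = 2, a_1 = -1 (apply the recurrence for n = 0, 1, 2, 3): a_0 = 2, a_1 = -1, a_2 = 5, a_3 = -7/6, a_4 = 15/4, a_5 = -77/120.

a_(n+2) = (2n + 5) / ((n+1)(n+2)) * a_n; check: a_0 = 2, a_1 = -1, a_2 = 5, a_3 = -7/6, a_4 = 15/4, a_5 = -77/120


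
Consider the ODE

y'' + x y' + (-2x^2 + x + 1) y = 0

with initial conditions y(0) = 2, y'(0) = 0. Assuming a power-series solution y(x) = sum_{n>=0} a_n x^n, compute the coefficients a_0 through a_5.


Ansatz: y(x) = sum_{n>=0} a_n x^n, so y'(x) = sum_{n>=1} n a_n x^(n-1) and y''(x) = sum_{n>=2} n(n-1) a_n x^(n-2).
Substitute into P(x) y'' + Q(x) y' + R(x) y = 0 with P(x) = 1, Q(x) = x, R(x) = -2x^2 + x + 1, and match powers of x.
Initial conditions: a_0 = 2, a_1 = 0.
Setting the coefficient of each power of x to zero and solving order by order (substituting the coefficients already found):
  x^0: 2 a_2 + a_0 = 0  ->  2 a_2 = -a_0 = -2  ->  a_2 = -1
  x^1: 6 a_3 + 2 a_1 + a_0 = 0  ->  6 a_3 = -2 a_1 - a_0 = -2  ->  a_3 = -1/3
  x^2: 12 a_4 + 3 a_2 + a_1 - 2 a_0 = 0  ->  12 a_4 = -3 a_2 - a_1 + 2 a_0 = 7  ->  a_4 = 7/12
  x^3: 20 a_5 + 4 a_3 + a_2 - 2 a_1 = 0  ->  20 a_5 = -4 a_3 - a_2 + 2 a_1 = 7/3  ->  a_5 = 7/60
Truncated series: y(x) = 2 - x^2 - (1/3) x^3 + (7/12) x^4 + (7/60) x^5 + O(x^6).

a_0 = 2; a_1 = 0; a_2 = -1; a_3 = -1/3; a_4 = 7/12; a_5 = 7/60


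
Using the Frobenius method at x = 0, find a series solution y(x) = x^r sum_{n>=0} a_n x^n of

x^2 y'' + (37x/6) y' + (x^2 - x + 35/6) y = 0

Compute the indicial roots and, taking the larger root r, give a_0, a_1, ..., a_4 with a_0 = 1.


Write in Frobenius form y'' + (p(x)/x) y' + (q(x)/x^2) y = 0:
  p(x) = 37/6,  q(x) = x^2 - x + 35/6.
Indicial equation: r(r-1) + (37/6) r + (35/6) = 0 -> roots r_1 = -5/3, r_2 = -7/2.
Take r = r_1 = -5/3. Let y(x) = x^r sum_{n>=0} a_n x^n with a_0 = 1.
Substitute y = x^r sum a_n x^n and match x^{r+n}. The recurrence is
  D(n) a_n - 1 a_{n-1} + 1 a_{n-2} = 0,  where D(n) = (r+n)(r+n-1) + (37/6)(r+n) + (35/6).
  a_n = [1 a_{n-1} - 1 a_{n-2}] / D(n).
Since the indicial polynomial factors as (r - r_1)(r - r_2), D(n) = (r_1 + n - r_1)(r_1 + n - r_2) = n(n + 11/6).
Evaluating step by step (a_0 = 1):
  n = 1: D(1) = 1(1 + 11/6) = 17/6; numerator = 1(1) = 1; a_1 = (1)/(17/6) = 6/17
  n = 2: D(2) = 2(2 + 11/6) = 23/3; numerator = 1(6/17) - 1(1) = -11/17; a_2 = (-11/17)/(23/3) = -33/391
  n = 3: D(3) = 3(3 + 11/6) = 29/2; numerator = 1(-33/391) - 1(6/17) = -171/391; a_3 = (-171/391)/(29/2) = -342/11339
  n = 4: D(4) = 4(4 + 11/6) = 70/3; numerator = 1(-342/11339) - 1(-33/391) = 615/11339; a_4 = (615/11339)/(70/3) = 369/158746

r = -5/3; a_0 = 1; a_1 = 6/17; a_2 = -33/391; a_3 = -342/11339; a_4 = 369/158746


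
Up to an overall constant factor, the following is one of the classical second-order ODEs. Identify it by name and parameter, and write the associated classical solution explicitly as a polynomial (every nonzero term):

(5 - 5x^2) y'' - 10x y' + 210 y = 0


All three coefficients share the factor 5; dividing through by 5 gives  (1 - x^2) y'' - 2x y' + 42 y = 0.
This matches the Legendre equation (1 - x^2) y'' - 2x y' + n(n+1) y = 0 (note the -2x y' term) with n(n+1) = 42, so n = 6; the polynomial solution is P_6(x).
With y = sum_k a_k x^k, matching x^k gives (k+2)(k+1) a_{k+2} = [k(k+1) - n(n+1)] a_k = (k - 6)(k + 7) a_k. The right side vanishes at k = 6, so the series with the parity of 6 terminates at degree 6.
Standard normalization (P_n(1) = 1): leading coefficient (2n)!/(2^n (n!)^2) = 479001600/(64*518400) = 231/16, so a_6 = 231/16. Work downward with a_k = (k+1)(k+2) a_{k+2} / ((k - 6)(k + 7)):
  a_4 = (5)(6)(231/16) / ((4 - 6)(4 + 7)) = (3465/8)/(-22) = -315/16
  a_2 = (3)(4)(-315/16) / ((2 - 6)(2 + 7)) = (-945/4)/(-36) = 105/16
  a_0 = (1)(2)(105/16) / ((0 - 6)(0 + 7)) = (105/8)/(-42) = -5/16
Hence P_6(x) = 231 x^6/16 - 315 x^4/16 + 105 x^2/16 - 5/16.

P_6(x); series = 231 x^6/16 - 315 x^4/16 + 105 x^2/16 - 5/16


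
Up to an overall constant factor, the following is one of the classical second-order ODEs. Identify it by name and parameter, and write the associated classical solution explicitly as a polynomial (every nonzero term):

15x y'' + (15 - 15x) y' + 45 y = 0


All three coefficients share the factor 15; dividing through by 15 gives  x y'' + (1 - x) y' + 3 y = 0.
This matches the Laguerre equation x y'' + (1 - x) y' + n y = 0 with n = 3; the polynomial solution is L_3(x).
With y = sum_k a_k x^k, matching x^k gives (k+1)k a_{k+1} + (k+1) a_{k+1} - k a_k + n a_k = 0, i.e. (k+1)^2 a_{k+1} = (k - n) a_k = (k - 3) a_k. The right side vanishes at k = 3, so the series terminates at degree 3.
Standard normalization L_n(0) = 1 gives a_0 = 1. Work upward with a_{k+1} = (k - 3) a_k / (k+1)^2:
  a_1 = (0 - 3)(1) / 1^2 = -3/1 = -3
  a_2 = (1 - 3)(-3) / 2^2 = 6/4 = 3/2
  a_3 = (2 - 3)(3/2) / 3^2 = (-3/2)/9 = -1/6
Hence L_3(x) = -x^3/6 + 3 x^2/2 - 3 x + 1.

L_3(x); series = -x^3/6 + 3 x^2/2 - 3 x + 1


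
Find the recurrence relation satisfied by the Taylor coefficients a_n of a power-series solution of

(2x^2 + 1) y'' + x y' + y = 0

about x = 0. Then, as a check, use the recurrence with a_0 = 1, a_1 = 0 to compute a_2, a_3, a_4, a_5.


Substitute y = sum_n a_n x^n.
(1 + 2 x^2) y'' contributes (n+2)(n+1) a_{n+2} + 2 n(n-1) a_n at x^n.
x y'(x) contributes n a_n at x^n.
y(x) contributes 1 a_n at x^n.
Matching x^n: (n+2)(n+1) a_{n+2} + (2 n(n-1) + n + 1) a_n = 0.
Thus a_{n+2} = (-2 n(n-1) - n - 1) / ((n+1)(n+2)) * a_n.

Check with a_0 = 1, a_1 = 0 (apply the recurrence for n = 0, 1, 2, 3): a_0 = 1, a_1 = 0, a_2 = -1/2, a_3 = 0, a_4 = 7/24, a_5 = 0.

a_(n+2) = (-2 n(n-1) - n - 1) / ((n+1)(n+2)) * a_n; check: a_0 = 1, a_1 = 0, a_2 = -1/2, a_3 = 0, a_4 = 7/24, a_5 = 0


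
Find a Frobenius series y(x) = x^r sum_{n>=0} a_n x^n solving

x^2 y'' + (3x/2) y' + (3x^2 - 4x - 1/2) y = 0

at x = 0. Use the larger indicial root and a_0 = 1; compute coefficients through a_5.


Write in Frobenius form y'' + (p(x)/x) y' + (q(x)/x^2) y = 0:
  p(x) = 3/2,  q(x) = 3x^2 - 4x - 1/2.
Indicial equation: r(r-1) + (3/2) r + (-1/2) = 0 -> roots r_1 = 1/2, r_2 = -1.
Take r = r_1 = 1/2. Let y(x) = x^r sum_{n>=0} a_n x^n with a_0 = 1.
Substitute y = x^r sum a_n x^n and match x^{r+n}. The recurrence is
  D(n) a_n - 4 a_{n-1} + 3 a_{n-2} = 0,  where D(n) = (r+n)(r+n-1) + (3/2)(r+n) + (-1/2).
  a_n = [4 a_{n-1} - 3 a_{n-2}] / D(n).
Since the indicial polynomial factors as (r - r_1)(r - r_2), D(n) = (r_1 + n - r_1)(r_1 + n - r_2) = n(n + 3/2).
Evaluating step by step (a_0 = 1):
  n = 1: D(1) = 1(1 + 3/2) = 5/2; numerator = 4(1) = 4; a_1 = (4)/(5/2) = 8/5
  n = 2: D(2) = 2(2 + 3/2) = 7; numerator = 4(8/5) - 3(1) = 17/5; a_2 = (17/5)/(7) = 17/35
  n = 3: D(3) = 3(3 + 3/2) = 27/2; numerator = 4(17/35) - 3(8/5) = -20/7; a_3 = (-20/7)/(27/2) = -40/189
  n = 4: D(4) = 4(4 + 3/2) = 22; numerator = 4(-40/189) - 3(17/35) = -311/135; a_4 = (-311/135)/(22) = -311/2970
  n = 5: D(5) = 5(5 + 3/2) = 65/2; numerator = 4(-311/2970) - 3(-40/189) = 2246/10395; a_5 = (2246/10395)/(65/2) = 4492/675675

r = 1/2; a_0 = 1; a_1 = 8/5; a_2 = 17/35; a_3 = -40/189; a_4 = -311/2970; a_5 = 4492/675675


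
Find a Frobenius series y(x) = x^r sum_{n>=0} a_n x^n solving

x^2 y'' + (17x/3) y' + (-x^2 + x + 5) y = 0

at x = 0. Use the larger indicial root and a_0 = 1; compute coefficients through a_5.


Write in Frobenius form y'' + (p(x)/x) y' + (q(x)/x^2) y = 0:
  p(x) = 17/3,  q(x) = -x^2 + x + 5.
Indicial equation: r(r-1) + (17/3) r + (5) = 0 -> roots r_1 = -5/3, r_2 = -3.
Take r = r_1 = -5/3. Let y(x) = x^r sum_{n>=0} a_n x^n with a_0 = 1.
Substitute y = x^r sum a_n x^n and match x^{r+n}. The recurrence is
  D(n) a_n + 1 a_{n-1} - 1 a_{n-2} = 0,  where D(n) = (r+n)(r+n-1) + (17/3)(r+n) + (5).
  a_n = [-1 a_{n-1} + 1 a_{n-2}] / D(n).
Since the indicial polynomial factors as (r - r_1)(r - r_2), D(n) = (r_1 + n - r_1)(r_1 + n - r_2) = n(n + 4/3).
Evaluating step by step (a_0 = 1):
  n = 1: D(1) = 1(1 + 4/3) = 7/3; numerator = -1(1) = -1; a_1 = (-1)/(7/3) = -3/7
  n = 2: D(2) = 2(2 + 4/3) = 20/3; numerator = -1(-3/7) + 1(1) = 10/7; a_2 = (10/7)/(20/3) = 3/14
  n = 3: D(3) = 3(3 + 4/3) = 13; numerator = -1(3/14) + 1(-3/7) = -9/14; a_3 = (-9/14)/(13) = -9/182
  n = 4: D(4) = 4(4 + 4/3) = 64/3; numerator = -1(-9/182) + 1(3/14) = 24/91; a_4 = (24/91)/(64/3) = 9/728
  n = 5: D(5) = 5(5 + 4/3) = 95/3; numerator = -1(9/728) + 1(-9/182) = -45/728; a_5 = (-45/728)/(95/3) = -27/13832

r = -5/3; a_0 = 1; a_1 = -3/7; a_2 = 3/14; a_3 = -9/182; a_4 = 9/728; a_5 = -27/13832


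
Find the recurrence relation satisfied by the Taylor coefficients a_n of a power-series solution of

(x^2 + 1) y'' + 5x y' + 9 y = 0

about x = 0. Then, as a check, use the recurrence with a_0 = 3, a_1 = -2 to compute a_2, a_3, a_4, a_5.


Substitute y = sum_n a_n x^n.
(1 + 1 x^2) y'' contributes (n+2)(n+1) a_{n+2} + n(n-1) a_n at x^n.
5 x y'(x) contributes 5 n a_n at x^n.
9 y(x) contributes 9 a_n at x^n.
Matching x^n: (n+2)(n+1) a_{n+2} + (n(n-1) + 5 n + 9) a_n = 0.
Thus a_{n+2} = (-n(n-1) - 5 n - 9) / ((n+1)(n+2)) * a_n.

Check with a_0 = 3, a_1 = -2 (apply the recurrence for n = 0, 1, 2, 3): a_0 = 3, a_1 = -2, a_2 = -27/2, a_3 = 14/3, a_4 = 189/8, a_5 = -7.

a_(n+2) = (-n(n-1) - 5 n - 9) / ((n+1)(n+2)) * a_n; check: a_0 = 3, a_1 = -2, a_2 = -27/2, a_3 = 14/3, a_4 = 189/8, a_5 = -7


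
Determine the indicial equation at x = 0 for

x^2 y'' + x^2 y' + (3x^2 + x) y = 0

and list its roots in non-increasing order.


Divide by x^2 to reach normal form y'' + P_1(x) y' + P_2(x) y = 0 with P_1(x) = 1 and P_2(x) = 3 + 1/x.
x = 0 is a singular point because the y-coefficient 3 + 1/x has a pole at x = 0.
It is a regular singular point because x P_1(x) = p(x) = x and x^2 P_2(x) = q(x) = 3x^2 + x are polynomials, hence analytic at x = 0.
p(0) = 0,  q(0) = 0.
Indicial equation: r(r-1) + p(0) r + q(0) = 0, i.e. r^2 + (p(0) - 1) r + q(0) = 0, i.e. r^2 - 1 r = 0.
Discriminant: (-1)^2 - 4(0) = 1, so r = (1 ± 1)/2.
Solving: r_1 = 1, r_2 = 0.

indicial: r^2 - 1 r = 0; roots r_1 = 1, r_2 = 0


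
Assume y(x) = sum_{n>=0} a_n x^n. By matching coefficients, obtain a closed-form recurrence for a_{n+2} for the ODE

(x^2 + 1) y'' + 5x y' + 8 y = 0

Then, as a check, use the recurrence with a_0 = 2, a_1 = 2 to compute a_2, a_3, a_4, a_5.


Substitute y = sum_n a_n x^n.
(1 + 1 x^2) y'' contributes (n+2)(n+1) a_{n+2} + n(n-1) a_n at x^n.
5 x y'(x) contributes 5 n a_n at x^n.
8 y(x) contributes 8 a_n at x^n.
Matching x^n: (n+2)(n+1) a_{n+2} + (n(n-1) + 5 n + 8) a_n = 0.
Thus a_{n+2} = (-n(n-1) - 5 n - 8) / ((n+1)(n+2)) * a_n.

Check with a_0 = 2, a_1 = 2 (apply the recurrence for n = 0, 1, 2, 3): a_0 = 2, a_1 = 2, a_2 = -8, a_3 = -13/3, a_4 = 40/3, a_5 = 377/60.

a_(n+2) = (-n(n-1) - 5 n - 8) / ((n+1)(n+2)) * a_n; check: a_0 = 2, a_1 = 2, a_2 = -8, a_3 = -13/3, a_4 = 40/3, a_5 = 377/60


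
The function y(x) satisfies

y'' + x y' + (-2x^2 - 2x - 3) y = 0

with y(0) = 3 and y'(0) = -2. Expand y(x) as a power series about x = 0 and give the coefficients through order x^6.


Ansatz: y(x) = sum_{n>=0} a_n x^n, so y'(x) = sum_{n>=1} n a_n x^(n-1) and y''(x) = sum_{n>=2} n(n-1) a_n x^(n-2).
Substitute into P(x) y'' + Q(x) y' + R(x) y = 0 with P(x) = 1, Q(x) = x, R(x) = -2x^2 - 2x - 3, and match powers of x.
Initial conditions: a_0 = 3, a_1 = -2.
Setting the coefficient of each power of x to zero and solving order by order (substituting the coefficients already found):
  x^0: 2 a_2 - 3 a_0 = 0  ->  2 a_2 = 3 a_0 = 9  ->  a_2 = 9/2
  x^1: 6 a_3 - 2 a_1 - 2 a_0 = 0  ->  6 a_3 = 2 a_1 + 2 a_0 = 2  ->  a_3 = 1/3
  x^2: 12 a_4 - a_2 - 2 a_1 - 2 a_0 = 0  ->  12 a_4 = a_2 + 2 a_1 + 2 a_0 = 13/2  ->  a_4 = 13/24
  x^3: 20 a_5 - 2 a_2 - 2 a_1 = 0  ->  20 a_5 = 2 a_2 + 2 a_1 = 5  ->  a_5 = 1/4
  x^4: 30 a_6 + a_4 - 2 a_3 - 2 a_2 = 0  ->  30 a_6 = -a_4 + 2 a_3 + 2 a_2 = 73/8  ->  a_6 = 73/240
Truncated series: y(x) = 3 - 2 x + (9/2) x^2 + (1/3) x^3 + (13/24) x^4 + (1/4) x^5 + (73/240) x^6 + O(x^7).

a_0 = 3; a_1 = -2; a_2 = 9/2; a_3 = 1/3; a_4 = 13/24; a_5 = 1/4; a_6 = 73/240


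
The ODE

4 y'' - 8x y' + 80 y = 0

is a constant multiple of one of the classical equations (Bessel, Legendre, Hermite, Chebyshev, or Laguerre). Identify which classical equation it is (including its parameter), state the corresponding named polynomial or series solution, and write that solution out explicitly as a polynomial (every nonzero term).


All three coefficients share the factor 4; dividing through by 4 gives  y'' - 2x y' + 20 y = 0.
This matches the Hermite equation y'' - 2x y' + 2n y = 0 with 2n = 20, so n = 10; the polynomial solution is H_10(x).
With y = sum_k a_k x^k, matching x^k gives (k+2)(k+1) a_{k+2} = 2(k - n) a_k = 2(k - 10) a_k. The right side vanishes at k = 10, so the series with the parity of 10 terminates at degree 10.
Standard normalization: leading coefficient of H_n is 2^n, so a_10 = 2^10 = 1024. Work downward with a_k = (k+1)(k+2) a_{k+2} / (2(k - n)):
  a_8 = (9)(10)(1024) / (2(8 - 10)) = 92160/(-4) = -23040
  a_6 = (7)(8)(-23040) / (2(6 - 10)) = -1290240/(-8) = 161280
  a_4 = (5)(6)(161280) / (2(4 - 10)) = 4838400/(-12) = -403200
  a_2 = (3)(4)(-403200) / (2(2 - 10)) = -4838400/(-16) = 302400
  a_0 = (1)(2)(302400) / (2(0 - 10)) = 604800/(-20) = -30240
Hence H_10(x) = 1024 x^10 - 23040 x^8 + 161280 x^6 - 403200 x^4 + 302400 x^2 - 30240.

H_10(x); series = 1024 x^10 - 23040 x^8 + 161280 x^6 - 403200 x^4 + 302400 x^2 - 30240


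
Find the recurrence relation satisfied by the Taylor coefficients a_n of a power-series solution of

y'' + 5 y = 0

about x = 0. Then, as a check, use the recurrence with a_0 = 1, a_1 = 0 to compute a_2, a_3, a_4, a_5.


Substitute y = sum_n a_n x^n into y'' + (const) y = 0.
y''(x) = sum_{n>=0} (n+2)(n+1) a_{n+2} x^n.
The ODE becomes sum_n [(n+2)(n+1) a_{n+2} + 5 a_n] x^n = 0.
Setting each coefficient to zero gives the recurrence:
  (n+2)(n+1) a_{n+2} + 5 a_n = 0,
  a_{n+2} = -5 / ((n+1)(n+2)) a_n.

Check with a_0 = 1, a_1 = 0 (apply the recurrence for n = 0, 1, 2, 3): a_0 = 1, a_1 = 0, a_2 = -5/2, a_3 = 0, a_4 = 25/24, a_5 = 0.

a_{n+2} = -5/((n+1)(n+2)) * a_n; check: a_0 = 1, a_1 = 0, a_2 = -5/2, a_3 = 0, a_4 = 25/24, a_5 = 0


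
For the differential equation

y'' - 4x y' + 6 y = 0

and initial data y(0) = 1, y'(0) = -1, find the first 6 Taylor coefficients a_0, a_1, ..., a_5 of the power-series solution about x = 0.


Ansatz: y(x) = sum_{n>=0} a_n x^n, so y'(x) = sum_{n>=1} n a_n x^(n-1) and y''(x) = sum_{n>=2} n(n-1) a_n x^(n-2).
Substitute into P(x) y'' + Q(x) y' + R(x) y = 0 with P(x) = 1, Q(x) = -4x, R(x) = 6, and match powers of x.
Initial conditions: a_0 = 1, a_1 = -1.
Setting the coefficient of each power of x to zero and solving order by order (substituting the coefficients already found):
  x^0: 2 a_2 + 6 a_0 = 0  ->  2 a_2 = -6 a_0 = -6  ->  a_2 = -3
  x^1: 6 a_3 + 2 a_1 = 0  ->  6 a_3 = -2 a_1 = 2  ->  a_3 = 1/3
  x^2: 12 a_4 - 2 a_2 = 0  ->  12 a_4 = 2 a_2 = -6  ->  a_4 = -1/2
  x^3: 20 a_5 - 6 a_3 = 0  ->  20 a_5 = 6 a_3 = 2  ->  a_5 = 1/10
Truncated series: y(x) = 1 - x - 3 x^2 + (1/3) x^3 - (1/2) x^4 + (1/10) x^5 + O(x^6).

a_0 = 1; a_1 = -1; a_2 = -3; a_3 = 1/3; a_4 = -1/2; a_5 = 1/10


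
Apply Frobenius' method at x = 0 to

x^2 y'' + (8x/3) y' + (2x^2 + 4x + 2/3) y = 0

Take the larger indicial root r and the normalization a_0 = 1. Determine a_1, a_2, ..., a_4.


Write in Frobenius form y'' + (p(x)/x) y' + (q(x)/x^2) y = 0:
  p(x) = 8/3,  q(x) = 2x^2 + 4x + 2/3.
Indicial equation: r(r-1) + (8/3) r + (2/3) = 0 -> roots r_1 = -2/3, r_2 = -1.
Take r = r_1 = -2/3. Let y(x) = x^r sum_{n>=0} a_n x^n with a_0 = 1.
Substitute y = x^r sum a_n x^n and match x^{r+n}. The recurrence is
  D(n) a_n + 4 a_{n-1} + 2 a_{n-2} = 0,  where D(n) = (r+n)(r+n-1) + (8/3)(r+n) + (2/3).
  a_n = [-4 a_{n-1} - 2 a_{n-2}] / D(n).
Since the indicial polynomial factors as (r - r_1)(r - r_2), D(n) = (r_1 + n - r_1)(r_1 + n - r_2) = n(n + 1/3).
Evaluating step by step (a_0 = 1):
  n = 1: D(1) = 1(1 + 1/3) = 4/3; numerator = -4(1) = -4; a_1 = (-4)/(4/3) = -3
  n = 2: D(2) = 2(2 + 1/3) = 14/3; numerator = -4(-3) - 2(1) = 10; a_2 = (10)/(14/3) = 15/7
  n = 3: D(3) = 3(3 + 1/3) = 10; numerator = -4(15/7) - 2(-3) = -18/7; a_3 = (-18/7)/(10) = -9/35
  n = 4: D(4) = 4(4 + 1/3) = 52/3; numerator = -4(-9/35) - 2(15/7) = -114/35; a_4 = (-114/35)/(52/3) = -171/910

r = -2/3; a_0 = 1; a_1 = -3; a_2 = 15/7; a_3 = -9/35; a_4 = -171/910


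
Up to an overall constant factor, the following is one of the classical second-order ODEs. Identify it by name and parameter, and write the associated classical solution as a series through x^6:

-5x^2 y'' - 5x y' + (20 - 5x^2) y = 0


All three coefficients share the factor -5; dividing through by -5 gives  x^2 y'' + x y' + (x^2 - 4) y = 0.
This matches the Bessel equation x^2 y'' + x y' + (x^2 - nu^2) y = 0 with nu^2 = 4, so nu = 2; the solution bounded at x = 0 is J_2(x).
Frobenius at x = 0: indicial roots ±nu; for r = nu the recurrence k(k + 2nu) c_k = -c_{k-2} gives the standard series J_nu(x) = sum_{k>=0} (-1)^k / (k! (k+nu)!) (x/2)^(2k+nu). Evaluate the first 3 terms:
  k = 0: (-1)^0 / (0! * 2! * 2^2) x^2 = 1/(1*2*4) x^2 = (1/8) x^2
  k = 1: (-1)^1 / (1! * 3! * 2^4) x^4 = -1/(1*6*16) x^4 = (-1/96) x^4
  k = 2: (-1)^2 / (2! * 4! * 2^6) x^6 = 1/(2*24*64) x^6 = (1/3072) x^6
Hence J_2(x) = x^6/3072 - x^4/96 + x^2/8 + ....

J_2(x); series = x^6/3072 - x^4/96 + x^2/8


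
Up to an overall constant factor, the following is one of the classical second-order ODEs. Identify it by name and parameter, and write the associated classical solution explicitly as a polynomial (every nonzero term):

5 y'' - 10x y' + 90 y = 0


All three coefficients share the factor 5; dividing through by 5 gives  y'' - 2x y' + 18 y = 0.
This matches the Hermite equation y'' - 2x y' + 2n y = 0 with 2n = 18, so n = 9; the polynomial solution is H_9(x).
With y = sum_k a_k x^k, matching x^k gives (k+2)(k+1) a_{k+2} = 2(k - n) a_k = 2(k - 9) a_k. The right side vanishes at k = 9, so the series with the parity of 9 terminates at degree 9.
Standard normalization: leading coefficient of H_n is 2^n, so a_9 = 2^9 = 512. Work downward with a_k = (k+1)(k+2) a_{k+2} / (2(k - n)):
  a_7 = (8)(9)(512) / (2(7 - 9)) = 36864/(-4) = -9216
  a_5 = (6)(7)(-9216) / (2(5 - 9)) = -387072/(-8) = 48384
  a_3 = (4)(5)(48384) / (2(3 - 9)) = 967680/(-12) = -80640
  a_1 = (2)(3)(-80640) / (2(1 - 9)) = -483840/(-16) = 30240
Hence H_9(x) = 512 x^9 - 9216 x^7 + 48384 x^5 - 80640 x^3 + 30240 x.

H_9(x); series = 512 x^9 - 9216 x^7 + 48384 x^5 - 80640 x^3 + 30240 x


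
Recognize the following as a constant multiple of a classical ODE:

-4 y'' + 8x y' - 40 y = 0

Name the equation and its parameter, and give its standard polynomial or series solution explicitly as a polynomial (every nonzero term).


All three coefficients share the factor -4; dividing through by -4 gives  y'' - 2x y' + 10 y = 0.
This matches the Hermite equation y'' - 2x y' + 2n y = 0 with 2n = 10, so n = 5; the polynomial solution is H_5(x).
With y = sum_k a_k x^k, matching x^k gives (k+2)(k+1) a_{k+2} = 2(k - n) a_k = 2(k - 5) a_k. The right side vanishes at k = 5, so the series with the parity of 5 terminates at degree 5.
Standard normalization: leading coefficient of H_n is 2^n, so a_5 = 2^5 = 32. Work downward with a_k = (k+1)(k+2) a_{k+2} / (2(k - n)):
  a_3 = (4)(5)(32) / (2(3 - 5)) = 640/(-4) = -160
  a_1 = (2)(3)(-160) / (2(1 - 5)) = -960/(-8) = 120
Hence H_5(x) = 32 x^5 - 160 x^3 + 120 x.

H_5(x); series = 32 x^5 - 160 x^3 + 120 x


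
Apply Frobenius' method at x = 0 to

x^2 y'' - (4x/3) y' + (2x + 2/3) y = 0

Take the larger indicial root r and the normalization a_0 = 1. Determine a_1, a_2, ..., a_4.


Write in Frobenius form y'' + (p(x)/x) y' + (q(x)/x^2) y = 0:
  p(x) = -4/3,  q(x) = 2x + 2/3.
Indicial equation: r(r-1) + (-4/3) r + (2/3) = 0 -> roots r_1 = 2, r_2 = 1/3.
Take r = r_1 = 2. Let y(x) = x^r sum_{n>=0} a_n x^n with a_0 = 1.
Substitute y = x^r sum a_n x^n and match x^{r+n}. The recurrence is
  D(n) a_n + 2 a_{n-1} = 0,  where D(n) = (r+n)(r+n-1) + (-4/3)(r+n) + (2/3).
  a_n = -2 / D(n) * a_{n-1}.
Since the indicial polynomial factors as (r - r_1)(r - r_2), D(n) = (r_1 + n - r_1)(r_1 + n - r_2) = n(n + 5/3).
Evaluating step by step (a_0 = 1):
  n = 1: D(1) = 1(1 + 5/3) = 8/3; numerator = -2(1) = -2; a_1 = (-2)/(8/3) = -3/4
  n = 2: D(2) = 2(2 + 5/3) = 22/3; numerator = -2(-3/4) = 3/2; a_2 = (3/2)/(22/3) = 9/44
  n = 3: D(3) = 3(3 + 5/3) = 14; numerator = -2(9/44) = -9/22; a_3 = (-9/22)/(14) = -9/308
  n = 4: D(4) = 4(4 + 5/3) = 68/3; numerator = -2(-9/308) = 9/154; a_4 = (9/154)/(68/3) = 27/10472

r = 2; a_0 = 1; a_1 = -3/4; a_2 = 9/44; a_3 = -9/308; a_4 = 27/10472


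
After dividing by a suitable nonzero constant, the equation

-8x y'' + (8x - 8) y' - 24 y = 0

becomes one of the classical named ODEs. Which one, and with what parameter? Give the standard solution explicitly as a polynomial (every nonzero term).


All three coefficients share the factor -8; dividing through by -8 gives  x y'' + (1 - x) y' + 3 y = 0.
This matches the Laguerre equation x y'' + (1 - x) y' + n y = 0 with n = 3; the polynomial solution is L_3(x).
With y = sum_k a_k x^k, matching x^k gives (k+1)k a_{k+1} + (k+1) a_{k+1} - k a_k + n a_k = 0, i.e. (k+1)^2 a_{k+1} = (k - n) a_k = (k - 3) a_k. The right side vanishes at k = 3, so the series terminates at degree 3.
Standard normalization L_n(0) = 1 gives a_0 = 1. Work upward with a_{k+1} = (k - 3) a_k / (k+1)^2:
  a_1 = (0 - 3)(1) / 1^2 = -3/1 = -3
  a_2 = (1 - 3)(-3) / 2^2 = 6/4 = 3/2
  a_3 = (2 - 3)(3/2) / 3^2 = (-3/2)/9 = -1/6
Hence L_3(x) = -x^3/6 + 3 x^2/2 - 3 x + 1.

L_3(x); series = -x^3/6 + 3 x^2/2 - 3 x + 1


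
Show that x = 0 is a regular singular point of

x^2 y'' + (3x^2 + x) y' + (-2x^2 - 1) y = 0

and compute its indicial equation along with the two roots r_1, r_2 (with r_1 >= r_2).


Divide by x^2 to reach normal form y'' + P_1(x) y' + P_2(x) y = 0 with P_1(x) = 3 + 1/x and P_2(x) = -2 - 1/x^2.
x = 0 is a singular point because the y'-coefficient 3 + 1/x has a pole at x = 0 and the y-coefficient -2 - 1/x^2 has a pole at x = 0.
It is a regular singular point because x P_1(x) = p(x) = 3x + 1 and x^2 P_2(x) = q(x) = -2x^2 - 1 are polynomials, hence analytic at x = 0.
p(0) = 1,  q(0) = -1.
Indicial equation: r(r-1) + p(0) r + q(0) = 0, i.e. r^2 + (p(0) - 1) r + q(0) = 0, i.e. r^2 - 1 = 0.
Discriminant: (0)^2 - 4(-1) = 4, so r = (0 ± 2)/2.
Solving: r_1 = 1, r_2 = -1.

indicial: r^2 - 1 = 0; roots r_1 = 1, r_2 = -1


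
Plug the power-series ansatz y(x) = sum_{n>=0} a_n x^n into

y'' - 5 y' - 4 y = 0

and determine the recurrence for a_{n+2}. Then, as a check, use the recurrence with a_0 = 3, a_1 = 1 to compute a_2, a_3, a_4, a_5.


Substitute y = sum_n a_n x^n.
y''(x) has coefficient (n+2)(n+1) a_{n+2} at x^n;
-5 y'(x) has coefficient -5 (n+1) a_{n+1} at x^n;
-4 y(x) has coefficient -4 a_n at x^n.
Matching x^n: (n+2)(n+1) a_{n+2} - 5 (n+1) a_{n+1} - 4 a_n = 0.
Thus a_{n+2} = [5 (n+1) a_{n+1} + 4 a_n] / ((n+1)(n+2)).

Check with a_0 = 3, a_1 = 1 (apply the recurrence for n = 0, 1, 2, 3): a_0 = 3, a_1 = 1, a_2 = 17/2, a_3 = 89/6, a_4 = 171/8, a_5 = 2921/120.

a_(n+2) = [5 (n+1) a_(n+1) + 4 a_n] / ((n+1)(n+2)); check: a_0 = 3, a_1 = 1, a_2 = 17/2, a_3 = 89/6, a_4 = 171/8, a_5 = 2921/120


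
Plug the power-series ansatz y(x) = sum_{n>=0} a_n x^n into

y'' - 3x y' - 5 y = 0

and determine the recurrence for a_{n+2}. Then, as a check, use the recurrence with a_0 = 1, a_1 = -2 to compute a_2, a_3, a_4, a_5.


Substitute y = sum_n a_n x^n.
y''(x) has coefficient (n+2)(n+1) a_{n+2} at x^n;
-3 x y'(x) has coefficient -3 n a_n at x^n (shift);
-5 y(x) has coefficient -5 a_n at x^n.
Matching x^n: (n+2)(n+1) a_{n+2} + (-3n - 5) a_n = 0.
Thus a_{n+2} = (3n + 5) / ((n+1)(n+2)) * a_n.

Check with a_0 = 1, a_1 = -2 (apply the recurrence for n = 0, 1, 2, 3): a_0 = 1, a_1 = -2, a_2 = 5/2, a_3 = -8/3, a_4 = 55/24, a_5 = -28/15.

a_(n+2) = (3n + 5) / ((n+1)(n+2)) * a_n; check: a_0 = 1, a_1 = -2, a_2 = 5/2, a_3 = -8/3, a_4 = 55/24, a_5 = -28/15


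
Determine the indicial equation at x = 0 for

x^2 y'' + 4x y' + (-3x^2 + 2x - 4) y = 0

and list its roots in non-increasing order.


Divide by x^2 to reach normal form y'' + P_1(x) y' + P_2(x) y = 0 with P_1(x) = 4/x and P_2(x) = -3 + 2/x - 4/x^2.
x = 0 is a singular point because the y'-coefficient 4/x has a pole at x = 0 and the y-coefficient -3 + 2/x - 4/x^2 has a pole at x = 0.
It is a regular singular point because x P_1(x) = p(x) = 4 and x^2 P_2(x) = q(x) = -3x^2 + 2x - 4 are polynomials, hence analytic at x = 0.
p(0) = 4,  q(0) = -4.
Indicial equation: r(r-1) + p(0) r + q(0) = 0, i.e. r^2 + (p(0) - 1) r + q(0) = 0, i.e. r^2 + 3 r - 4 = 0.
Discriminant: (3)^2 - 4(-4) = 25, so r = (-3 ± 5)/2.
Solving: r_1 = 1, r_2 = -4.

indicial: r^2 + 3 r - 4 = 0; roots r_1 = 1, r_2 = -4


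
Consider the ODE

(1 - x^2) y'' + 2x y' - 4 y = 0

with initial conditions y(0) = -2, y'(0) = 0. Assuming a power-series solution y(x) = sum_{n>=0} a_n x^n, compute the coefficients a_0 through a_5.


Ansatz: y(x) = sum_{n>=0} a_n x^n, so y'(x) = sum_{n>=1} n a_n x^(n-1) and y''(x) = sum_{n>=2} n(n-1) a_n x^(n-2).
Substitute into P(x) y'' + Q(x) y' + R(x) y = 0 with P(x) = 1 - x^2, Q(x) = 2x, R(x) = -4, and match powers of x.
Initial conditions: a_0 = -2, a_1 = 0.
Setting the coefficient of each power of x to zero and solving order by order (substituting the coefficients already found):
  x^0: 2 a_2 - 4 a_0 = 0  ->  2 a_2 = 4 a_0 = -8  ->  a_2 = -4
  x^1: 6 a_3 - 2 a_1 = 0  ->  6 a_3 = 2 a_1 = 0  ->  a_3 = 0
  x^2: 12 a_4 - 2 a_2 = 0  ->  12 a_4 = 2 a_2 = -8  ->  a_4 = -2/3
  x^3: 20 a_5 - 4 a_3 = 0  ->  20 a_5 = 4 a_3 = 0  ->  a_5 = 0
Truncated series: y(x) = -2 - 4 x^2 - (2/3) x^4 + O(x^6).

a_0 = -2; a_1 = 0; a_2 = -4; a_3 = 0; a_4 = -2/3; a_5 = 0


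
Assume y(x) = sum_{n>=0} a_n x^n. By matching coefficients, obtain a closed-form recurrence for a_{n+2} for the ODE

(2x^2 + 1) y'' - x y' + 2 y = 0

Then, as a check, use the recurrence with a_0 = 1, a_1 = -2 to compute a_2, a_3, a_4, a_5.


Substitute y = sum_n a_n x^n.
(1 + 2 x^2) y'' contributes (n+2)(n+1) a_{n+2} + 2 n(n-1) a_n at x^n.
-x y'(x) contributes -n a_n at x^n.
2 y(x) contributes 2 a_n at x^n.
Matching x^n: (n+2)(n+1) a_{n+2} + (2 n(n-1) - n + 2) a_n = 0.
Thus a_{n+2} = (-2 n(n-1) + n - 2) / ((n+1)(n+2)) * a_n.

Check with a_0 = 1, a_1 = -2 (apply the recurrence for n = 0, 1, 2, 3): a_0 = 1, a_1 = -2, a_2 = -1, a_3 = 1/3, a_4 = 1/3, a_5 = -11/60.

a_(n+2) = (-2 n(n-1) + n - 2) / ((n+1)(n+2)) * a_n; check: a_0 = 1, a_1 = -2, a_2 = -1, a_3 = 1/3, a_4 = 1/3, a_5 = -11/60


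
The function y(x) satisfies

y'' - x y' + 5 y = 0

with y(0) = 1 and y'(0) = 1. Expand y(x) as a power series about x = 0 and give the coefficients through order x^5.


Ansatz: y(x) = sum_{n>=0} a_n x^n, so y'(x) = sum_{n>=1} n a_n x^(n-1) and y''(x) = sum_{n>=2} n(n-1) a_n x^(n-2).
Substitute into P(x) y'' + Q(x) y' + R(x) y = 0 with P(x) = 1, Q(x) = -x, R(x) = 5, and match powers of x.
Initial conditions: a_0 = 1, a_1 = 1.
Setting the coefficient of each power of x to zero and solving order by order (substituting the coefficients already found):
  x^0: 2 a_2 + 5 a_0 = 0  ->  2 a_2 = -5 a_0 = -5  ->  a_2 = -5/2
  x^1: 6 a_3 + 4 a_1 = 0  ->  6 a_3 = -4 a_1 = -4  ->  a_3 = -2/3
  x^2: 12 a_4 + 3 a_2 = 0  ->  12 a_4 = -3 a_2 = 15/2  ->  a_4 = 5/8
  x^3: 20 a_5 + 2 a_3 = 0  ->  20 a_5 = -2 a_3 = 4/3  ->  a_5 = 1/15
Truncated series: y(x) = 1 + x - (5/2) x^2 - (2/3) x^3 + (5/8) x^4 + (1/15) x^5 + O(x^6).

a_0 = 1; a_1 = 1; a_2 = -5/2; a_3 = -2/3; a_4 = 5/8; a_5 = 1/15


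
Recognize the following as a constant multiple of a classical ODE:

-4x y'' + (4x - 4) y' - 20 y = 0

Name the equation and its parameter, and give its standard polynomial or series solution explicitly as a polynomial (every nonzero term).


All three coefficients share the factor -4; dividing through by -4 gives  x y'' + (1 - x) y' + 5 y = 0.
This matches the Laguerre equation x y'' + (1 - x) y' + n y = 0 with n = 5; the polynomial solution is L_5(x).
With y = sum_k a_k x^k, matching x^k gives (k+1)k a_{k+1} + (k+1) a_{k+1} - k a_k + n a_k = 0, i.e. (k+1)^2 a_{k+1} = (k - n) a_k = (k - 5) a_k. The right side vanishes at k = 5, so the series terminates at degree 5.
Standard normalization L_n(0) = 1 gives a_0 = 1. Work upward with a_{k+1} = (k - 5) a_k / (k+1)^2:
  a_1 = (0 - 5)(1) / 1^2 = -5/1 = -5
  a_2 = (1 - 5)(-5) / 2^2 = 20/4 = 5
  a_3 = (2 - 5)(5) / 3^2 = -15/9 = -5/3
  a_4 = (3 - 5)(-5/3) / 4^2 = (10/3)/16 = 5/24
  a_5 = (4 - 5)(5/24) / 5^2 = (-5/24)/25 = -1/120
Hence L_5(x) = -x^5/120 + 5 x^4/24 - 5 x^3/3 + 5 x^2 - 5 x + 1.

L_5(x); series = -x^5/120 + 5 x^4/24 - 5 x^3/3 + 5 x^2 - 5 x + 1


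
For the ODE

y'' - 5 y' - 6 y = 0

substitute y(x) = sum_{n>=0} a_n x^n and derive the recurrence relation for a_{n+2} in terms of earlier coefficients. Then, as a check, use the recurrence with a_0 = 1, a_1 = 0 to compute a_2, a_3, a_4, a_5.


Substitute y = sum_n a_n x^n.
y''(x) has coefficient (n+2)(n+1) a_{n+2} at x^n;
-5 y'(x) has coefficient -5 (n+1) a_{n+1} at x^n;
-6 y(x) has coefficient -6 a_n at x^n.
Matching x^n: (n+2)(n+1) a_{n+2} - 5 (n+1) a_{n+1} - 6 a_n = 0.
Thus a_{n+2} = [5 (n+1) a_{n+1} + 6 a_n] / ((n+1)(n+2)).

Check with a_0 = 1, a_1 = 0 (apply the recurrence for n = 0, 1, 2, 3): a_0 = 1, a_1 = 0, a_2 = 3, a_3 = 5, a_4 = 31/4, a_5 = 37/4.

a_(n+2) = [5 (n+1) a_(n+1) + 6 a_n] / ((n+1)(n+2)); check: a_0 = 1, a_1 = 0, a_2 = 3, a_3 = 5, a_4 = 31/4, a_5 = 37/4


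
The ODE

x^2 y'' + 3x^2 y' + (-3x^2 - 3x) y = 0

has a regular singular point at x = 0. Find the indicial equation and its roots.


Divide by x^2 to reach normal form y'' + P_1(x) y' + P_2(x) y = 0 with P_1(x) = 3 and P_2(x) = -3 - 3/x.
x = 0 is a singular point because the y-coefficient -3 - 3/x has a pole at x = 0.
It is a regular singular point because x P_1(x) = p(x) = 3x and x^2 P_2(x) = q(x) = -3x^2 - 3x are polynomials, hence analytic at x = 0.
p(0) = 0,  q(0) = 0.
Indicial equation: r(r-1) + p(0) r + q(0) = 0, i.e. r^2 + (p(0) - 1) r + q(0) = 0, i.e. r^2 - 1 r = 0.
Discriminant: (-1)^2 - 4(0) = 1, so r = (1 ± 1)/2.
Solving: r_1 = 1, r_2 = 0.

indicial: r^2 - 1 r = 0; roots r_1 = 1, r_2 = 0


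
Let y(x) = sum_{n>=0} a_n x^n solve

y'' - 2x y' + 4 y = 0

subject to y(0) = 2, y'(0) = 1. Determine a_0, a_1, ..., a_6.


Ansatz: y(x) = sum_{n>=0} a_n x^n, so y'(x) = sum_{n>=1} n a_n x^(n-1) and y''(x) = sum_{n>=2} n(n-1) a_n x^(n-2).
Substitute into P(x) y'' + Q(x) y' + R(x) y = 0 with P(x) = 1, Q(x) = -2x, R(x) = 4, and match powers of x.
Initial conditions: a_0 = 2, a_1 = 1.
Setting the coefficient of each power of x to zero and solving order by order (substituting the coefficients already found):
  x^0: 2 a_2 + 4 a_0 = 0  ->  2 a_2 = -4 a_0 = -8  ->  a_2 = -4
  x^1: 6 a_3 + 2 a_1 = 0  ->  6 a_3 = -2 a_1 = -2  ->  a_3 = -1/3
  x^2: 12 a_4 = 0  ->  a_4 = 0
  x^3: 20 a_5 - 2 a_3 = 0  ->  20 a_5 = 2 a_3 = -2/3  ->  a_5 = -1/30
  x^4: 30 a_6 - 4 a_4 = 0  ->  30 a_6 = 4 a_4 = 0  ->  a_6 = 0
Truncated series: y(x) = 2 + x - 4 x^2 - (1/3) x^3 - (1/30) x^5 + O(x^7).

a_0 = 2; a_1 = 1; a_2 = -4; a_3 = -1/3; a_4 = 0; a_5 = -1/30; a_6 = 0


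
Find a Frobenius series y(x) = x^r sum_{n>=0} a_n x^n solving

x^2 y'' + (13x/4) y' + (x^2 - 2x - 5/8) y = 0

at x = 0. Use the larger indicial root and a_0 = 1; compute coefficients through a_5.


Write in Frobenius form y'' + (p(x)/x) y' + (q(x)/x^2) y = 0:
  p(x) = 13/4,  q(x) = x^2 - 2x - 5/8.
Indicial equation: r(r-1) + (13/4) r + (-5/8) = 0 -> roots r_1 = 1/4, r_2 = -5/2.
Take r = r_1 = 1/4. Let y(x) = x^r sum_{n>=0} a_n x^n with a_0 = 1.
Substitute y = x^r sum a_n x^n and match x^{r+n}. The recurrence is
  D(n) a_n - 2 a_{n-1} + 1 a_{n-2} = 0,  where D(n) = (r+n)(r+n-1) + (13/4)(r+n) + (-5/8).
  a_n = [2 a_{n-1} - 1 a_{n-2}] / D(n).
Since the indicial polynomial factors as (r - r_1)(r - r_2), D(n) = (r_1 + n - r_1)(r_1 + n - r_2) = n(n + 11/4).
Evaluating step by step (a_0 = 1):
  n = 1: D(1) = 1(1 + 11/4) = 15/4; numerator = 2(1) = 2; a_1 = (2)/(15/4) = 8/15
  n = 2: D(2) = 2(2 + 11/4) = 19/2; numerator = 2(8/15) - 1(1) = 1/15; a_2 = (1/15)/(19/2) = 2/285
  n = 3: D(3) = 3(3 + 11/4) = 69/4; numerator = 2(2/285) - 1(8/15) = -148/285; a_3 = (-148/285)/(69/4) = -592/19665
  n = 4: D(4) = 4(4 + 11/4) = 27; numerator = 2(-592/19665) - 1(2/285) = -1322/19665; a_4 = (-1322/19665)/(27) = -1322/530955
  n = 5: D(5) = 5(5 + 11/4) = 155/4; numerator = 2(-1322/530955) - 1(-592/19665) = 116/4617; a_5 = (116/4617)/(155/4) = 464/715635

r = 1/4; a_0 = 1; a_1 = 8/15; a_2 = 2/285; a_3 = -592/19665; a_4 = -1322/530955; a_5 = 464/715635


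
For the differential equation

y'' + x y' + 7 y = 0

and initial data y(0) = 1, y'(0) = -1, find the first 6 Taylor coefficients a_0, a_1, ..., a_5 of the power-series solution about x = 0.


Ansatz: y(x) = sum_{n>=0} a_n x^n, so y'(x) = sum_{n>=1} n a_n x^(n-1) and y''(x) = sum_{n>=2} n(n-1) a_n x^(n-2).
Substitute into P(x) y'' + Q(x) y' + R(x) y = 0 with P(x) = 1, Q(x) = x, R(x) = 7, and match powers of x.
Initial conditions: a_0 = 1, a_1 = -1.
Setting the coefficient of each power of x to zero and solving order by order (substituting the coefficients already found):
  x^0: 2 a_2 + 7 a_0 = 0  ->  2 a_2 = -7 a_0 = -7  ->  a_2 = -7/2
  x^1: 6 a_3 + 8 a_1 = 0  ->  6 a_3 = -8 a_1 = 8  ->  a_3 = 4/3
  x^2: 12 a_4 + 9 a_2 = 0  ->  12 a_4 = -9 a_2 = 63/2  ->  a_4 = 21/8
  x^3: 20 a_5 + 10 a_3 = 0  ->  20 a_5 = -10 a_3 = -40/3  ->  a_5 = -2/3
Truncated series: y(x) = 1 - x - (7/2) x^2 + (4/3) x^3 + (21/8) x^4 - (2/3) x^5 + O(x^6).

a_0 = 1; a_1 = -1; a_2 = -7/2; a_3 = 4/3; a_4 = 21/8; a_5 = -2/3


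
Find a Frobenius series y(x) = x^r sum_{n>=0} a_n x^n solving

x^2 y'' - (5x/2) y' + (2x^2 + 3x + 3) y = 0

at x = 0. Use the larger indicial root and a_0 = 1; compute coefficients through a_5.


Write in Frobenius form y'' + (p(x)/x) y' + (q(x)/x^2) y = 0:
  p(x) = -5/2,  q(x) = 2x^2 + 3x + 3.
Indicial equation: r(r-1) + (-5/2) r + (3) = 0 -> roots r_1 = 2, r_2 = 3/2.
Take r = r_1 = 2. Let y(x) = x^r sum_{n>=0} a_n x^n with a_0 = 1.
Substitute y = x^r sum a_n x^n and match x^{r+n}. The recurrence is
  D(n) a_n + 3 a_{n-1} + 2 a_{n-2} = 0,  where D(n) = (r+n)(r+n-1) + (-5/2)(r+n) + (3).
  a_n = [-3 a_{n-1} - 2 a_{n-2}] / D(n).
Since the indicial polynomial factors as (r - r_1)(r - r_2), D(n) = (r_1 + n - r_1)(r_1 + n - r_2) = n(n + 1/2).
Evaluating step by step (a_0 = 1):
  n = 1: D(1) = 1(1 + 1/2) = 3/2; numerator = -3(1) = -3; a_1 = (-3)/(3/2) = -2
  n = 2: D(2) = 2(2 + 1/2) = 5; numerator = -3(-2) - 2(1) = 4; a_2 = (4)/(5) = 4/5
  n = 3: D(3) = 3(3 + 1/2) = 21/2; numerator = -3(4/5) - 2(-2) = 8/5; a_3 = (8/5)/(21/2) = 16/105
  n = 4: D(4) = 4(4 + 1/2) = 18; numerator = -3(16/105) - 2(4/5) = -72/35; a_4 = (-72/35)/(18) = -4/35
  n = 5: D(5) = 5(5 + 1/2) = 55/2; numerator = -3(-4/35) - 2(16/105) = 4/105; a_5 = (4/105)/(55/2) = 8/5775

r = 2; a_0 = 1; a_1 = -2; a_2 = 4/5; a_3 = 16/105; a_4 = -4/35; a_5 = 8/5775


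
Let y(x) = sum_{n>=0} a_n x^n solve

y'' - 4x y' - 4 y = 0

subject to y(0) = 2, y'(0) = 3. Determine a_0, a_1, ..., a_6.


Ansatz: y(x) = sum_{n>=0} a_n x^n, so y'(x) = sum_{n>=1} n a_n x^(n-1) and y''(x) = sum_{n>=2} n(n-1) a_n x^(n-2).
Substitute into P(x) y'' + Q(x) y' + R(x) y = 0 with P(x) = 1, Q(x) = -4x, R(x) = -4, and match powers of x.
Initial conditions: a_0 = 2, a_1 = 3.
Setting the coefficient of each power of x to zero and solving order by order (substituting the coefficients already found):
  x^0: 2 a_2 - 4 a_0 = 0  ->  2 a_2 = 4 a_0 = 8  ->  a_2 = 4
  x^1: 6 a_3 - 8 a_1 = 0  ->  6 a_3 = 8 a_1 = 24  ->  a_3 = 4
  x^2: 12 a_4 - 12 a_2 = 0  ->  12 a_4 = 12 a_2 = 48  ->  a_4 = 4
  x^3: 20 a_5 - 16 a_3 = 0  ->  20 a_5 = 16 a_3 = 64  ->  a_5 = 16/5
  x^4: 30 a_6 - 20 a_4 = 0  ->  30 a_6 = 20 a_4 = 80  ->  a_6 = 8/3
Truncated series: y(x) = 2 + 3 x + 4 x^2 + 4 x^3 + 4 x^4 + (16/5) x^5 + (8/3) x^6 + O(x^7).

a_0 = 2; a_1 = 3; a_2 = 4; a_3 = 4; a_4 = 4; a_5 = 16/5; a_6 = 8/3


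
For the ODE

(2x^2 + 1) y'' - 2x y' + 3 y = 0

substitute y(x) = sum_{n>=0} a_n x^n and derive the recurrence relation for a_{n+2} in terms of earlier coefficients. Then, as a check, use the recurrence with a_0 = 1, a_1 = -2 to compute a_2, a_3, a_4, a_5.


Substitute y = sum_n a_n x^n.
(1 + 2 x^2) y'' contributes (n+2)(n+1) a_{n+2} + 2 n(n-1) a_n at x^n.
-2 x y'(x) contributes -2 n a_n at x^n.
3 y(x) contributes 3 a_n at x^n.
Matching x^n: (n+2)(n+1) a_{n+2} + (2 n(n-1) - 2 n + 3) a_n = 0.
Thus a_{n+2} = (-2 n(n-1) + 2 n - 3) / ((n+1)(n+2)) * a_n.

Check with a_0 = 1, a_1 = -2 (apply the recurrence for n = 0, 1, 2, 3): a_0 = 1, a_1 = -2, a_2 = -3/2, a_3 = 1/3, a_4 = 3/8, a_5 = -3/20.

a_(n+2) = (-2 n(n-1) + 2 n - 3) / ((n+1)(n+2)) * a_n; check: a_0 = 1, a_1 = -2, a_2 = -3/2, a_3 = 1/3, a_4 = 3/8, a_5 = -3/20


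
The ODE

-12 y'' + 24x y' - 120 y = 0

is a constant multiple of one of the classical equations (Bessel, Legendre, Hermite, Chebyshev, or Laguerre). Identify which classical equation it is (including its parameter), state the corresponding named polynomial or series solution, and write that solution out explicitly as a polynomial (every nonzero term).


All three coefficients share the factor -12; dividing through by -12 gives  y'' - 2x y' + 10 y = 0.
This matches the Hermite equation y'' - 2x y' + 2n y = 0 with 2n = 10, so n = 5; the polynomial solution is H_5(x).
With y = sum_k a_k x^k, matching x^k gives (k+2)(k+1) a_{k+2} = 2(k - n) a_k = 2(k - 5) a_k. The right side vanishes at k = 5, so the series with the parity of 5 terminates at degree 5.
Standard normalization: leading coefficient of H_n is 2^n, so a_5 = 2^5 = 32. Work downward with a_k = (k+1)(k+2) a_{k+2} / (2(k - n)):
  a_3 = (4)(5)(32) / (2(3 - 5)) = 640/(-4) = -160
  a_1 = (2)(3)(-160) / (2(1 - 5)) = -960/(-8) = 120
Hence H_5(x) = 32 x^5 - 160 x^3 + 120 x.

H_5(x); series = 32 x^5 - 160 x^3 + 120 x


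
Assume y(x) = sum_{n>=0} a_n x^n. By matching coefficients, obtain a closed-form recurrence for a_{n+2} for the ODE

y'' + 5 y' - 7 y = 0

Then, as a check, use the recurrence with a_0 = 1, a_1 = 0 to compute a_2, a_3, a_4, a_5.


Substitute y = sum_n a_n x^n.
y''(x) has coefficient (n+2)(n+1) a_{n+2} at x^n;
5 y'(x) has coefficient 5 (n+1) a_{n+1} at x^n;
-7 y(x) has coefficient -7 a_n at x^n.
Matching x^n: (n+2)(n+1) a_{n+2} + 5 (n+1) a_{n+1} - 7 a_n = 0.
Thus a_{n+2} = [-5 (n+1) a_{n+1} + 7 a_n] / ((n+1)(n+2)).

Check with a_0 = 1, a_1 = 0 (apply the recurrence for n = 0, 1, 2, 3): a_0 = 1, a_1 = 0, a_2 = 7/2, a_3 = -35/6, a_4 = 28/3, a_5 = -91/8.

a_(n+2) = [-5 (n+1) a_(n+1) + 7 a_n] / ((n+1)(n+2)); check: a_0 = 1, a_1 = 0, a_2 = 7/2, a_3 = -35/6, a_4 = 28/3, a_5 = -91/8


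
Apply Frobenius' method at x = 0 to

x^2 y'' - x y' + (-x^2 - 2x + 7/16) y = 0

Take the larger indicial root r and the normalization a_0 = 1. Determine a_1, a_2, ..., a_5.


Write in Frobenius form y'' + (p(x)/x) y' + (q(x)/x^2) y = 0:
  p(x) = -1,  q(x) = -x^2 - 2x + 7/16.
Indicial equation: r(r-1) + (-1) r + (7/16) = 0 -> roots r_1 = 7/4, r_2 = 1/4.
Take r = r_1 = 7/4. Let y(x) = x^r sum_{n>=0} a_n x^n with a_0 = 1.
Substitute y = x^r sum a_n x^n and match x^{r+n}. The recurrence is
  D(n) a_n - 2 a_{n-1} - 1 a_{n-2} = 0,  where D(n) = (r+n)(r+n-1) + (-1)(r+n) + (7/16).
  a_n = [2 a_{n-1} + 1 a_{n-2}] / D(n).
Since the indicial polynomial factors as (r - r_1)(r - r_2), D(n) = (r_1 + n - r_1)(r_1 + n - r_2) = n(n + 3/2).
Evaluating step by step (a_0 = 1):
  n = 1: D(1) = 1(1 + 3/2) = 5/2; numerator = 2(1) = 2; a_1 = (2)/(5/2) = 4/5
  n = 2: D(2) = 2(2 + 3/2) = 7; numerator = 2(4/5) + 1(1) = 13/5; a_2 = (13/5)/(7) = 13/35
  n = 3: D(3) = 3(3 + 3/2) = 27/2; numerator = 2(13/35) + 1(4/5) = 54/35; a_3 = (54/35)/(27/2) = 4/35
  n = 4: D(4) = 4(4 + 3/2) = 22; numerator = 2(4/35) + 1(13/35) = 3/5; a_4 = (3/5)/(22) = 3/110
  n = 5: D(5) = 5(5 + 3/2) = 65/2; numerator = 2(3/110) + 1(4/35) = 13/77; a_5 = (13/77)/(65/2) = 2/385

r = 7/4; a_0 = 1; a_1 = 4/5; a_2 = 13/35; a_3 = 4/35; a_4 = 3/110; a_5 = 2/385
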